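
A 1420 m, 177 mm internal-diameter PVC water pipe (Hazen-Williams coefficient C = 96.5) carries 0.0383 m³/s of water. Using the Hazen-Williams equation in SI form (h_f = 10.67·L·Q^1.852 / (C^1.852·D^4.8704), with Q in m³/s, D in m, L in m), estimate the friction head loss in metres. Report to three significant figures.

h_f = 10.67·1420·0.0383^1.852 / (96.5^1.852·0.177^4.8704) = 34.98 m

h_f ≈ 35.0 m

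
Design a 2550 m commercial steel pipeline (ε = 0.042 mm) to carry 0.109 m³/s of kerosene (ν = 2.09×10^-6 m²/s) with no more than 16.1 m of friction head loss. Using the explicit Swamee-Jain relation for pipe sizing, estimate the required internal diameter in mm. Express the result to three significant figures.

Swamee-Jain (Type III): D = 0.66·[ε^1.25·(LQ²/(gh_f))^4.75 + ν·Q^9.4·(L/(gh_f))^5.2]^0.04
LQ²/(gh_f) = 0.1918; L/(gh_f) = 16.15
Term 1 = ε^1.25·(…)^4.75 = 1.33×10^-9; Term 2 = ν·Q^9.4·(…)^5.2 = 3.58×10^-9
D = 0.66·(1.33×10^-9 + 3.58×10^-9)^0.04 = 0.3070 m = 307 mm
Check: V = 1.47 m/s, Re = 2.16×10^5, f = 0.01649, h_f = 15.1 m ≈ 16.1 m ✓

D ≈ 307 mm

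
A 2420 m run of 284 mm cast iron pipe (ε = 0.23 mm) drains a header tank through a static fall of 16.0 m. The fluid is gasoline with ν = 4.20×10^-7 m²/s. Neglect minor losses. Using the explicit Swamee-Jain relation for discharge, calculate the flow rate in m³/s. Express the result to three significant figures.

Swamee-Jain (Type II): Q = -0.965·√(gD⁵h_f/L)·ln[ε/(3.7D) + √(3.17ν²L/(gD³h_f))]
√(gD⁵h_f/L) = √(9.81·0.284⁵·16.0/2420) = 0.01095
ε/(3.7D) = 2.19×10^-4; √(3.17ν²L/(gD³h_f)) = 1.94×10^-5
Q = -0.965·0.01095·ln(2.383×10^-4) = 0.08812 m³/s
Check: V = 1.39 m/s, Re = 9.41×10^5, f = 0.01914, h_f = 16.1 m ≈ 16.0 m ✓

Q ≈ 0.0881 m³/s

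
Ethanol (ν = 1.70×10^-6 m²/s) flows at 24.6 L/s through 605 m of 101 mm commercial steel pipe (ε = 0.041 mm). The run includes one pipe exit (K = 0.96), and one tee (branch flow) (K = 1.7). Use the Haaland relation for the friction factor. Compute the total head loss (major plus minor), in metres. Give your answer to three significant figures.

H_L ≈ 53.9 m

V = 4Q/(πD²) = 3.070 m/s; V²/2g = 0.4805 m
Re = 1.82×10^5, ε/D = 4.06×10^-4 → f = 0.01829 (Haaland)
Major: h_f = f(L/D)·V²/2g = 0.01829·5990·0.4805 = 52.65 m
Minor: ΣK = 2.66; h_m = ΣK·V²/2g = 1.278 m
Total H_L = 52.65 + 1.278 = 53.93 m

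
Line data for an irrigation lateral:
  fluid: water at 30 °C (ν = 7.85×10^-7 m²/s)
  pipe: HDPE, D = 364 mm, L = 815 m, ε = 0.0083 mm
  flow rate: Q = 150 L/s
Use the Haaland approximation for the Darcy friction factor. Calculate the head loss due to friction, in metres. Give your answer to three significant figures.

h_f ≈ 3.02 m

V = 4Q/(πD²) = 4·0.150/(π·0.364²) = 1.441 m/s
Re = VD/ν = 1.441·0.364/7.85×10^-7 = 6.68×10^5 → turbulent
ε/D = 0.0083/364 = 2.28×10^-5
Haaland: f = 0.01274
h_f = f(L/D)V²/(2g) = 0.01274·(815/0.364)·1.441²/(2·9.81) = 3.021 m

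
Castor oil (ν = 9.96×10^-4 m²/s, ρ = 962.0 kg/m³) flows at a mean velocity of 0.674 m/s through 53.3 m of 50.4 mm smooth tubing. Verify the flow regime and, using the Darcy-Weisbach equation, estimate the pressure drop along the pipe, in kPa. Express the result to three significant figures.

Δp ≈ 434 kPa

Re = VD/ν = 0.674·0.05040/9.96×10^-4 = 34.1 → laminar (Re < 2300)
f = 64/Re = 1.877
h_f = f(L/D)V²/(2g) = 1.877·(53.3/0.05040)·0.674²/(2·9.81) = 45.95 m
Δp = ρg·h_f = 962.0·9.81·45.95 = 433.6 kPa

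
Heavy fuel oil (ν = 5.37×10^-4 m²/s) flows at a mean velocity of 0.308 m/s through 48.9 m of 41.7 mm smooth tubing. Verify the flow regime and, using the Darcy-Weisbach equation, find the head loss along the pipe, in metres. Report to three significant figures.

h_f ≈ 15.2 m

Re = VD/ν = 0.308·0.04170/5.37×10^-4 = 23.9 → laminar (Re < 2300)
f = 64/Re = 2.676
h_f = f(L/D)V²/(2g) = 2.676·(48.9/0.04170)·0.308²/(2·9.81) = 15.17 m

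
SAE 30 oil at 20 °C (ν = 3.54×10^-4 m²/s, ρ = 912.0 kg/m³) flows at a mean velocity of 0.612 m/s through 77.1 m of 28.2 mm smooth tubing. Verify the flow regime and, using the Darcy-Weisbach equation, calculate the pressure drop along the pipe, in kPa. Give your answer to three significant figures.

Δp ≈ 613 kPa

Re = VD/ν = 0.612·0.02820/3.54×10^-4 = 48.8 → laminar (Re < 2300)
f = 64/Re = 1.313
h_f = f(L/D)V²/(2g) = 1.313·(77.1/0.02820)·0.612²/(2·9.81) = 68.52 m
Δp = ρg·h_f = 912.0·9.81·68.52 = 613.0 kPa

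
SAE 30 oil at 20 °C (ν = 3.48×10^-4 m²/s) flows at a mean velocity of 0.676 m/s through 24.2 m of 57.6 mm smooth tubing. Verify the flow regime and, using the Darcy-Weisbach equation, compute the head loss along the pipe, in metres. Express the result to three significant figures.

h_f ≈ 5.60 m

Re = VD/ν = 0.676·0.05760/3.48×10^-4 = 112 → laminar (Re < 2300)
f = 64/Re = 0.5720
h_f = f(L/D)V²/(2g) = 0.5720·(24.2/0.05760)·0.676²/(2·9.81) = 5.597 m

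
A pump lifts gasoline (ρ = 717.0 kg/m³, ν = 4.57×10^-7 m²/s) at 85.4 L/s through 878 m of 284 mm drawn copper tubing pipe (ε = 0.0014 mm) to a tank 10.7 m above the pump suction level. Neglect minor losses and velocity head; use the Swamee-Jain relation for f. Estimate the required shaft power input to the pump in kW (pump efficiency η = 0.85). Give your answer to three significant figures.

P_shaft ≈ 10.0 kW

V = 4Q/(πD²) = 1.348 m/s; Re = 8.38×10^5; ε/D = 4.93×10^-6; f = 0.01207
h_f = f(L/D)V²/2g = 3.457 m
Total head H = z + h_f = 10.7 + 3.457 = 14.16 m
P_hyd = ρgQH = 717.0·9.81·0.0854·14.16 = 8.504 kW
P_shaft = P_hyd/η = 8.504/0.85 = 10.00 kW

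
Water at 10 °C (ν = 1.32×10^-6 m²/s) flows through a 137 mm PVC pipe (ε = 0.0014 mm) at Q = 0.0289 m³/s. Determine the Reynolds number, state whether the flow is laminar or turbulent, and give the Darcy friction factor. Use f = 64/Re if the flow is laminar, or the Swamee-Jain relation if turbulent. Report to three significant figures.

V = 4Q/(πD²) = 1.960 m/s
Re = VD/ν = 1.960·0.137/1.32×10^-6 = 2.03×10^5
Re > 4000 → turbulent; ε/D = 1.02×10^-5
Swamee-Jain: f = 0.01558

Re ≈ 2.03×10^5; turbulent; f ≈ 0.0156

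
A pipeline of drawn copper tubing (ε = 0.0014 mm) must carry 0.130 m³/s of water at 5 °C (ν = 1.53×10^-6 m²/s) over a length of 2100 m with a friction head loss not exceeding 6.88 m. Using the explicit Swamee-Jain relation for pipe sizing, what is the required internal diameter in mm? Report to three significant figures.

Swamee-Jain (Type III): D = 0.66·[ε^1.25·(LQ²/(gh_f))^4.75 + ν·Q^9.4·(L/(gh_f))^5.2]^0.04
LQ²/(gh_f) = 0.5258; L/(gh_f) = 31.11
Term 1 = ε^1.25·(…)^4.75 = 2.27×10^-9; Term 2 = ν·Q^9.4·(…)^5.2 = 4.16×10^-7
D = 0.66·(2.27×10^-9 + 4.16×10^-7)^0.04 = 0.3668 m = 367 mm
Check: V = 1.23 m/s, Re = 2.95×10^5, f = 0.01446, h_f = 6.39 m ≈ 6.88 m ✓

D ≈ 367 mm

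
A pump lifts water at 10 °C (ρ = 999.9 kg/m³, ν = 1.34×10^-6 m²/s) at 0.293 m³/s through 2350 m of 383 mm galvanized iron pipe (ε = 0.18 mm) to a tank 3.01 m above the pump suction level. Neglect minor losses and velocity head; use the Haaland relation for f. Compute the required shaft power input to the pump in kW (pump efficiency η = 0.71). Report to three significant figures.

P_shaft ≈ 152 kW

V = 4Q/(πD²) = 2.543 m/s; Re = 7.27×10^5; ε/D = 4.70×10^-4; f = 0.01712
h_f = f(L/D)V²/2g = 34.64 m
Total head H = z + h_f = 3.01 + 34.64 = 37.65 m
P_hyd = ρgQH = 999.9·9.81·0.293·37.65 = 108.2 kW
P_shaft = P_hyd/η = 108.2/0.71 = 152.4 kW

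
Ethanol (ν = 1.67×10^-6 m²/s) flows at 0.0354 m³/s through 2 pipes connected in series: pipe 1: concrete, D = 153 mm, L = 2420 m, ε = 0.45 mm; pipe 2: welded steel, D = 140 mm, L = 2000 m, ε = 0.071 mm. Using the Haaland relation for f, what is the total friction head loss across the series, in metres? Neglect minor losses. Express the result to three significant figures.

Pipe 1: V = 1.925 m/s, Re = 1.76×10^5, ε/D = 0.00294, f = 0.02676, h_1 = f(L/D)V²/2g = 79.98 m
Pipe 2: V = 2.300 m/s, Re = 1.93×10^5, ε/D = 5.07×10^-4, f = 0.01873, h_2 = f(L/D)V²/2g = 72.14 m
Series → Q common, losses add: H = Σh = 152.1 m

H ≈ 152 m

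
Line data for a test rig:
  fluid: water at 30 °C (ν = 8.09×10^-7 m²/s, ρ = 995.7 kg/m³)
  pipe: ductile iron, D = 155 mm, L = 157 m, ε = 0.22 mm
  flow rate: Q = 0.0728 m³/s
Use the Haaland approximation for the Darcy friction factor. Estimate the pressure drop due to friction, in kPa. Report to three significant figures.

Δp ≈ 163 kPa

V = 4Q/(πD²) = 4·0.0728/(π·0.155²) = 3.858 m/s
Re = VD/ν = 3.858·0.155/8.09×10^-7 = 7.39×10^5 → turbulent
ε/D = 0.22/155 = 0.00142
Haaland: f = 0.02174
h_f = f(L/D)V²/(2g) = 0.02174·(157/0.155)·3.858²/(2·9.81) = 16.71 m
Δp = ρg·h_f = 995.7·9.81·16.71 = 163.2 kPa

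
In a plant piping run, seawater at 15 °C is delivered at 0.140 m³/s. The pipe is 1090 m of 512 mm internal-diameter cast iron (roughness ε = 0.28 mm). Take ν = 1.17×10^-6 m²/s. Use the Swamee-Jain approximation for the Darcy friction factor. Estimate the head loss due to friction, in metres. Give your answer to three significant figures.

h_f ≈ 0.933 m

V = 4Q/(πD²) = 4·0.140/(π·0.512²) = 0.6800 m/s
Re = VD/ν = 0.6800·0.512/1.17×10^-6 = 2.98×10^5 → turbulent
ε/D = 0.28/512 = 5.47×10^-4
Swamee-Jain: f = 0.01860
h_f = f(L/D)V²/(2g) = 0.01860·(1090/0.512)·0.6800²/(2·9.81) = 0.9333 m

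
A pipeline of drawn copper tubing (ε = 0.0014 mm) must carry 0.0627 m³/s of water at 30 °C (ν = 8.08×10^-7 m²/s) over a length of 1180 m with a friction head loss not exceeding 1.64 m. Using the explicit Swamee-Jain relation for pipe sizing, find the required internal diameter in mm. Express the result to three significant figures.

Swamee-Jain (Type III): D = 0.66·[ε^1.25·(LQ²/(gh_f))^4.75 + ν·Q^9.4·(L/(gh_f))^5.2]^0.04
LQ²/(gh_f) = 0.2883; L/(gh_f) = 73.34
Term 1 = ε^1.25·(…)^4.75 = 1.31×10^-10; Term 2 = ν·Q^9.4·(…)^5.2 = 2.00×10^-8
D = 0.66·(1.31×10^-10 + 2.00×10^-8)^0.04 = 0.3249 m = 325 mm
Check: V = 0.756 m/s, Re = 3.04×10^5, f = 0.01439, h_f = 1.52 m ≈ 1.64 m ✓

D ≈ 325 mm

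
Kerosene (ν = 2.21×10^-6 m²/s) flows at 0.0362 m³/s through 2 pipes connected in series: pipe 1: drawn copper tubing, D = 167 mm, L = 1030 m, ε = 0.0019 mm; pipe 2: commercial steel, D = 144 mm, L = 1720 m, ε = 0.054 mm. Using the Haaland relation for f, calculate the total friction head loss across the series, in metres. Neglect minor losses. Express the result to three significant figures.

H ≈ 70.6 m

Pipe 1: V = 1.653 m/s, Re = 1.25×10^5, ε/D = 1.14×10^-5, f = 0.01707, h_1 = f(L/D)V²/2g = 14.66 m
Pipe 2: V = 2.223 m/s, Re = 1.45×10^5, ε/D = 3.75×10^-4, f = 0.01860, h_2 = f(L/D)V²/2g = 55.96 m
Series → Q common, losses add: H = Σh = 70.62 m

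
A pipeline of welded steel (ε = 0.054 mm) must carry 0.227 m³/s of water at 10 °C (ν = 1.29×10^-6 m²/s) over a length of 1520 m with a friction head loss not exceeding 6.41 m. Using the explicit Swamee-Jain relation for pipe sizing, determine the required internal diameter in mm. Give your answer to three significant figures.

Swamee-Jain (Type III): D = 0.66·[ε^1.25·(LQ²/(gh_f))^4.75 + ν·Q^9.4·(L/(gh_f))^5.2]^0.04
LQ²/(gh_f) = 1.246; L/(gh_f) = 24.17
Term 1 = ε^1.25·(…)^4.75 = 1.31×10^-5; Term 2 = ν·Q^9.4·(…)^5.2 = 1.78×10^-5
D = 0.66·(1.31×10^-5 + 1.78×10^-5)^0.04 = 0.4357 m = 436 mm
Check: V = 1.52 m/s, Re = 5.14×10^5, f = 0.01470, h_f = 6.06 m ≈ 6.41 m ✓

D ≈ 436 mm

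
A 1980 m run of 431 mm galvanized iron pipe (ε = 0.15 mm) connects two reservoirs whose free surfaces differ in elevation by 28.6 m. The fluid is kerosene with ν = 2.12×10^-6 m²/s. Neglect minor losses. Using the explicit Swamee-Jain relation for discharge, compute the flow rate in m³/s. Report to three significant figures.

Swamee-Jain (Type II): Q = -0.965·√(gD⁵h_f/L)·ln[ε/(3.7D) + √(3.17ν²L/(gD³h_f))]
√(gD⁵h_f/L) = √(9.81·0.431⁵·28.6/1980) = 0.04591
ε/(3.7D) = 9.41×10^-5; √(3.17ν²L/(gD³h_f)) = 3.54×10^-5
Q = -0.965·0.04591·ln(1.295×10^-4) = 0.3966 m³/s
Check: V = 2.72 m/s, Re = 5.53×10^5, f = 0.01664, h_f = 28.8 m ≈ 28.6 m ✓

Q ≈ 0.397 m³/s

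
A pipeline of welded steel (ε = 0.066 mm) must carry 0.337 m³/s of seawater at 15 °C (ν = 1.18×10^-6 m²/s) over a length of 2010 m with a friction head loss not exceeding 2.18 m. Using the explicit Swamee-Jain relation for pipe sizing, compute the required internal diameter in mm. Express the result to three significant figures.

Swamee-Jain (Type III): D = 0.66·[ε^1.25·(LQ²/(gh_f))^4.75 + ν·Q^9.4·(L/(gh_f))^5.2]^0.04
LQ²/(gh_f) = 10.67; L/(gh_f) = 93.99
Term 1 = ε^1.25·(…)^4.75 = 0.456; Term 2 = ν·Q^9.4·(…)^5.2 = 0.779
D = 0.66·(0.456 + 0.779)^0.04 = 0.6656 m = 666 mm
Check: V = 0.969 m/s, Re = 5.46×10^5, f = 0.01431, h_f = 2.07 m ≈ 2.18 m ✓

D ≈ 666 mm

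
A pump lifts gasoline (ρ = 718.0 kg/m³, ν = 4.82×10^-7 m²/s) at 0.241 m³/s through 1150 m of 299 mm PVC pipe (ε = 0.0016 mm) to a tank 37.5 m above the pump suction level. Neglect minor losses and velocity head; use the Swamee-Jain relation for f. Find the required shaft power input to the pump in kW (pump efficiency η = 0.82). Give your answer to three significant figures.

V = 4Q/(πD²) = 3.432 m/s; Re = 2.13×10^6; ε/D = 5.35×10^-6; f = 0.01047
h_f = f(L/D)V²/2g = 24.19 m
Total head H = z + h_f = 37.5 + 24.19 = 61.69 m
P_hyd = ρgQH = 718.0·9.81·0.241·61.69 = 104.7 kW
P_shaft = P_hyd/η = 104.7/0.82 = 127.7 kW

P_shaft ≈ 128 kW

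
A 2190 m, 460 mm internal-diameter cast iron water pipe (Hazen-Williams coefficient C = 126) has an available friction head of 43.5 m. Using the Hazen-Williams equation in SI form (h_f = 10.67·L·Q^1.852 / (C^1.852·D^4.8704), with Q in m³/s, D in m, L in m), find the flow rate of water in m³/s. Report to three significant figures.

Q ≈ 0.549 m³/s

Rearranging: Q = [h_f·C^1.852·D^4.8704 / (10.67·L)]^(1/1.852)
Q = [43.5·126^1.852·0.460^4.8704 / (10.67·2190)]^0.540 = 0.5487 m³/s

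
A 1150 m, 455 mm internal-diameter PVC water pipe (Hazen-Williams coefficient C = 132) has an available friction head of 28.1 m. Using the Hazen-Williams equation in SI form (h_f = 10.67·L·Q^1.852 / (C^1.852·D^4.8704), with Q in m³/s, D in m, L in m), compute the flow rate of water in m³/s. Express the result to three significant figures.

Rearranging: Q = [h_f·C^1.852·D^4.8704 / (10.67·L)]^(1/1.852)
Q = [28.1·132^1.852·0.455^4.8704 / (10.67·1150)]^0.540 = 0.6247 m³/s

Q ≈ 0.625 m³/s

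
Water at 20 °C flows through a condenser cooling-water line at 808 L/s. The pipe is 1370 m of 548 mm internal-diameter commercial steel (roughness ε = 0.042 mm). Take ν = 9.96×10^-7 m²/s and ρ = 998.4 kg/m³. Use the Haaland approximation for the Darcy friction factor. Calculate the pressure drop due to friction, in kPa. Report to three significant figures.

Δp ≈ 181 kPa

V = 4Q/(πD²) = 4·0.808/(π·0.548²) = 3.426 m/s
Re = VD/ν = 3.426·0.548/9.96×10^-7 = 1.88×10^6 → turbulent
ε/D = 0.042/548 = 7.66×10^-5
Haaland: f = 0.01234
h_f = f(L/D)V²/(2g) = 0.01234·(1370/0.548)·3.426²/(2·9.81) = 18.46 m
Δp = ρg·h_f = 998.4·9.81·18.46 = 180.8 kPa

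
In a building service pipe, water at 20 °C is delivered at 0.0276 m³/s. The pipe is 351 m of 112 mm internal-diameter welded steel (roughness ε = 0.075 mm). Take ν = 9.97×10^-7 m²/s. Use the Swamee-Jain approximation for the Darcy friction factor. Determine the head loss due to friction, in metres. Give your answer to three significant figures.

h_f ≈ 24.1 m

V = 4Q/(πD²) = 4·0.0276/(π·0.112²) = 2.801 m/s
Re = VD/ν = 2.801·0.112/9.97×10^-7 = 3.15×10^5 → turbulent
ε/D = 0.075/112 = 6.70×10^-4
Swamee-Jain: f = 0.01919
h_f = f(L/D)V²/(2g) = 0.01919·(351/0.112)·2.801²/(2·9.81) = 24.05 m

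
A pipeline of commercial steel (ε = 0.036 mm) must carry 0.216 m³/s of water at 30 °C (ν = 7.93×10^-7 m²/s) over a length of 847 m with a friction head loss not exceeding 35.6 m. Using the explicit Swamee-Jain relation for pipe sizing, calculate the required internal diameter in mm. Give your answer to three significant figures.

D ≈ 266 mm

Swamee-Jain (Type III): D = 0.66·[ε^1.25·(LQ²/(gh_f))^4.75 + ν·Q^9.4·(L/(gh_f))^5.2]^0.04
LQ²/(gh_f) = 0.1132; L/(gh_f) = 2.425
Term 1 = ε^1.25·(…)^4.75 = 8.92×10^-11; Term 2 = ν·Q^9.4·(…)^5.2 = 4.40×10^-11
D = 0.66·(8.92×10^-11 + 4.40×10^-11)^0.04 = 0.2658 m = 266 mm
Check: V = 3.89 m/s, Re = 1.30×10^6, f = 0.01376, h_f = 33.9 m ≈ 35.6 m ✓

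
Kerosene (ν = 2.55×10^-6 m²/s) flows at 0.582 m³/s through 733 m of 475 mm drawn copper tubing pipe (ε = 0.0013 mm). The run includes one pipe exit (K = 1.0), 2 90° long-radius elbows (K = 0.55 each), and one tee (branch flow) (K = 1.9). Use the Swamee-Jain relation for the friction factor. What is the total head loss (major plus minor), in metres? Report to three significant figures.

H_L ≈ 13.0 m

V = 4Q/(πD²) = 3.284 m/s; V²/2g = 0.5498 m
Re = 6.12×10^5, ε/D = 2.74×10^-6 → f = 0.01268 (Swamee-Jain)
Major: h_f = f(L/D)·V²/2g = 0.01268·1543·0.5498 = 10.76 m
Minor: ΣK = 4.00; h_m = ΣK·V²/2g = 2.199 m
Total H_L = 10.76 + 2.199 = 12.96 m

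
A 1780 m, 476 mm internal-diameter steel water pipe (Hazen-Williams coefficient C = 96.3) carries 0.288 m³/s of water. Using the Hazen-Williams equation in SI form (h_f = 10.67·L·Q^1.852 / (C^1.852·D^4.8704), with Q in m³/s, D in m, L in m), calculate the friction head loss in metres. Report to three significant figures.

h_f ≈ 14.9 m

h_f = 10.67·1780·0.288^1.852 / (96.3^1.852·0.476^4.8704) = 14.92 m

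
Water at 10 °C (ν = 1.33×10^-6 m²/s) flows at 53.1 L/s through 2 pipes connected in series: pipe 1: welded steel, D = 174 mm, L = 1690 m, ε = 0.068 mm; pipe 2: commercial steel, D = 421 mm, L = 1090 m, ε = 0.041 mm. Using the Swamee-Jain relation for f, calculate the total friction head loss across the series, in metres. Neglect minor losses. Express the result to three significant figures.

Pipe 1: V = 2.233 m/s, Re = 2.92×10^5, ε/D = 3.91×10^-4, f = 0.01771, h_1 = f(L/D)V²/2g = 43.71 m
Pipe 2: V = 0.3815 m/s, Re = 1.21×10^5, ε/D = 9.74×10^-5, f = 0.01782, h_2 = f(L/D)V²/2g = 0.3421 m
Series → Q common, losses add: H = Σh = 44.05 m

H ≈ 44.1 m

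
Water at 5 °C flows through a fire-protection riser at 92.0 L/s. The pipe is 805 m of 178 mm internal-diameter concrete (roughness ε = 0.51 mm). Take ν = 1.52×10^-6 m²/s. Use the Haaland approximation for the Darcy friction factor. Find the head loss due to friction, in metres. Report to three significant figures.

V = 4Q/(πD²) = 4·0.0920/(π·0.178²) = 3.697 m/s
Re = VD/ν = 3.697·0.178/1.52×10^-6 = 4.33×10^5 → turbulent
ε/D = 0.51/178 = 0.00287
Haaland: f = 0.02617
h_f = f(L/D)V²/(2g) = 0.02617·(805/0.178)·3.697²/(2·9.81) = 82.46 m

h_f ≈ 82.5 m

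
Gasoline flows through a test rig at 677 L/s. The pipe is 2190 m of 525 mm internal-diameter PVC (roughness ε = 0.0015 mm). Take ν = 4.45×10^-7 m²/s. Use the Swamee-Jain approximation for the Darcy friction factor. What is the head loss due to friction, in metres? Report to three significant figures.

h_f ≈ 19.9 m

V = 4Q/(πD²) = 4·0.677/(π·0.525²) = 3.127 m/s
Re = VD/ν = 3.127·0.525/4.45×10^-7 = 3.69×10^6 → turbulent
ε/D = 0.0015/525 = 2.86×10^-6
Swamee-Jain: f = 0.009588
h_f = f(L/D)V²/(2g) = 0.009588·(2190/0.525)·3.127²/(2·9.81) = 19.94 m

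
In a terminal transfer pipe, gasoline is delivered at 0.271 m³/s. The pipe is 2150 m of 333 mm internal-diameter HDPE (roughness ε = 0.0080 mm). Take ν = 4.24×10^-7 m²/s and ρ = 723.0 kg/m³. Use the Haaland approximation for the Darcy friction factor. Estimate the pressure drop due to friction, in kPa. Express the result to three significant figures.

V = 4Q/(πD²) = 4·0.271/(π·0.333²) = 3.112 m/s
Re = VD/ν = 3.112·0.333/4.24×10^-7 = 2.44×10^6 → turbulent
ε/D = 0.0080/333 = 2.40×10^-5
Haaland: f = 0.01082
h_f = f(L/D)V²/(2g) = 0.01082·(2150/0.333)·3.112²/(2·9.81) = 34.48 m
Δp = ρg·h_f = 723.0·9.81·34.48 = 244.6 kPa

Δp ≈ 245 kPa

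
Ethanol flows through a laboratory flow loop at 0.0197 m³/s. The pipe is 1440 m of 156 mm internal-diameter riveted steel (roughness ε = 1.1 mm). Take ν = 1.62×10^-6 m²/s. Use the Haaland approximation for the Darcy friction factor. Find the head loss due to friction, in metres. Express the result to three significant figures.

h_f ≈ 17.3 m

V = 4Q/(πD²) = 4·0.0197/(π·0.156²) = 1.031 m/s
Re = VD/ν = 1.031·0.156/1.62×10^-6 = 9.93×10^4 → turbulent
ε/D = 1.1/156 = 0.00705
Haaland: f = 0.03455
h_f = f(L/D)V²/(2g) = 0.03455·(1440/0.156)·1.031²/(2·9.81) = 17.27 m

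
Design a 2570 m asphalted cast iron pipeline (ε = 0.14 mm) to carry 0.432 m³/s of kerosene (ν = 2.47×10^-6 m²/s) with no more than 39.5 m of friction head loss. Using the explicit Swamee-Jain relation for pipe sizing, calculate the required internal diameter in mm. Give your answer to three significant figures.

D ≈ 447 mm

Swamee-Jain (Type III): D = 0.66·[ε^1.25·(LQ²/(gh_f))^4.75 + ν·Q^9.4·(L/(gh_f))^5.2]^0.04
LQ²/(gh_f) = 1.238; L/(gh_f) = 6.632
Term 1 = ε^1.25·(…)^4.75 = 4.19×10^-5; Term 2 = ν·Q^9.4·(…)^5.2 = 1.73×10^-5
D = 0.66·(4.19×10^-5 + 1.73×10^-5)^0.04 = 0.4472 m = 447 mm
Check: V = 2.75 m/s, Re = 4.98×10^5, f = 0.01648, h_f = 36.5 m ≈ 39.5 m ✓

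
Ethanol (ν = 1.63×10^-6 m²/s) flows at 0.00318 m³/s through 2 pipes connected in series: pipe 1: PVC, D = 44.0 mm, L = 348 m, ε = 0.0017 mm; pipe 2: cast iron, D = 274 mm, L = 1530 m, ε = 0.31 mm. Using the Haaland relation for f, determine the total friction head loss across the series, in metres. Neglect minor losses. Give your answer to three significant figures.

Pipe 1: V = 2.091 m/s, Re = 5.65×10^4, ε/D = 3.86×10^-5, f = 0.02027, h_1 = f(L/D)V²/2g = 35.73 m
Pipe 2: V = 0.05393 m/s, Re = 9070, ε/D = 0.00113, f = 0.03313, h_2 = f(L/D)V²/2g = 0.02742 m
Series → Q common, losses add: H = Σh = 35.76 m

H ≈ 35.8 m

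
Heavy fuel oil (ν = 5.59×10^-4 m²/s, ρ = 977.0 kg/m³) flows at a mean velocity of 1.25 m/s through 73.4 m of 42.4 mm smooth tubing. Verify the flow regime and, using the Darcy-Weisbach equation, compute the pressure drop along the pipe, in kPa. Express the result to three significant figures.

Re = VD/ν = 1.25·0.04240/5.59×10^-4 = 94.8 → laminar (Re < 2300)
f = 64/Re = 0.6750
h_f = f(L/D)V²/(2g) = 0.6750·(73.4/0.04240)·1.25²/(2·9.81) = 93.06 m
Δp = ρg·h_f = 977.0·9.81·93.06 = 891.9 kPa

Δp ≈ 892 kPa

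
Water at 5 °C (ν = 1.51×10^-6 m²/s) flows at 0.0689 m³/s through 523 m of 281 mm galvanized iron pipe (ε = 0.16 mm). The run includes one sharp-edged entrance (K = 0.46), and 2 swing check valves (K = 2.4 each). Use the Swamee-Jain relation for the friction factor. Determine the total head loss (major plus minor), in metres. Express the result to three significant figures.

H_L ≈ 2.58 m

V = 4Q/(πD²) = 1.111 m/s; V²/2g = 0.06291 m
Re = 2.07×10^5, ε/D = 5.69×10^-4 → f = 0.01924 (Swamee-Jain)
Major: h_f = f(L/D)·V²/2g = 0.01924·1861·0.06291 = 2.252 m
Minor: ΣK = 5.26; h_m = ΣK·V²/2g = 0.3309 m
Total H_L = 2.252 + 0.3309 = 2.583 m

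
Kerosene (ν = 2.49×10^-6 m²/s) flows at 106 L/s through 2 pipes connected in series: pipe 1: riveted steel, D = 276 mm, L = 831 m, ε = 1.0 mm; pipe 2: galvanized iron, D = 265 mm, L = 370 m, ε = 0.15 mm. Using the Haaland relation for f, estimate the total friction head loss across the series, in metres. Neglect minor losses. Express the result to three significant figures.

H ≈ 18.6 m

Pipe 1: V = 1.772 m/s, Re = 1.96×10^5, ε/D = 0.00362, f = 0.02821, h_1 = f(L/D)V²/2g = 13.59 m
Pipe 2: V = 1.922 m/s, Re = 2.05×10^5, ε/D = 5.66×10^-4, f = 0.01894, h_2 = f(L/D)V²/2g = 4.979 m
Series → Q common, losses add: H = Σh = 18.57 m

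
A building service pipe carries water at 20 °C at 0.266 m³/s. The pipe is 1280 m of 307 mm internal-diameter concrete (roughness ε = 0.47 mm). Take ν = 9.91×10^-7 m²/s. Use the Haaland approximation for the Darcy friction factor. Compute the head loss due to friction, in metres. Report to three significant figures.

V = 4Q/(πD²) = 4·0.266/(π·0.307²) = 3.593 m/s
Re = VD/ν = 3.593·0.307/9.91×10^-7 = 1.11×10^6 → turbulent
ε/D = 0.47/307 = 0.00153
Haaland: f = 0.02206
h_f = f(L/D)V²/(2g) = 0.02206·(1280/0.307)·3.593²/(2·9.81) = 60.54 m

h_f ≈ 60.5 m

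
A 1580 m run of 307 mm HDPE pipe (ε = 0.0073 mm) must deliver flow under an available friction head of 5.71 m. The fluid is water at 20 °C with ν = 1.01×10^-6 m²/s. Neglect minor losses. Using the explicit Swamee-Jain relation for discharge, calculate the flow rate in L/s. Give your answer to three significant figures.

Swamee-Jain (Type II): Q = -0.965·√(gD⁵h_f/L)·ln[ε/(3.7D) + √(3.17ν²L/(gD³h_f))]
√(gD⁵h_f/L) = √(9.81·0.307⁵·5.71/1580) = 0.009833
ε/(3.7D) = 6.43×10^-6; √(3.17ν²L/(gD³h_f)) = 5.61×10^-5
Q = -0.965·0.009833·ln(6.257×10^-5) = 0.09184 m³/s
Check: V = 1.24 m/s, Re = 3.77×10^5, f = 0.01409, h_f = 5.69 m ≈ 5.71 m ✓

Q ≈ 91.8 L/s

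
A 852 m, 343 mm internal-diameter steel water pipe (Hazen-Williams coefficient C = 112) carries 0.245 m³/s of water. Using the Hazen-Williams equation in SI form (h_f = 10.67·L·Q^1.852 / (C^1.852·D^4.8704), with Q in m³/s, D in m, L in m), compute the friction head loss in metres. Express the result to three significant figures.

h_f = 10.67·852·0.245^1.852 / (112^1.852·0.343^4.8704) = 19.75 m

h_f ≈ 19.7 m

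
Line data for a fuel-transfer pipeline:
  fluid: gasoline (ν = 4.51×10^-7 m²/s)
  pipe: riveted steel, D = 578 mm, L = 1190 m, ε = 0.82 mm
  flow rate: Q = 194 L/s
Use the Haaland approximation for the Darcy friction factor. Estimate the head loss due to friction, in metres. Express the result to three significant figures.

V = 4Q/(πD²) = 4·0.194/(π·0.578²) = 0.7394 m/s
Re = VD/ν = 0.7394·0.578/4.51×10^-7 = 9.48×10^5 → turbulent
ε/D = 0.82/578 = 0.00142
Haaland: f = 0.02168
h_f = f(L/D)V²/(2g) = 0.02168·(1190/0.578)·0.7394²/(2·9.81) = 1.244 m

h_f ≈ 1.24 m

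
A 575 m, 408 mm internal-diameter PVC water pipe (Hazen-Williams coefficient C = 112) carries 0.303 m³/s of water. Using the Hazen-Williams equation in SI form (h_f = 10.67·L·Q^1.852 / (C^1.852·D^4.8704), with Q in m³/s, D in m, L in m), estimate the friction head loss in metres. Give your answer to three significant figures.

h_f ≈ 8.48 m

h_f = 10.67·575·0.303^1.852 / (112^1.852·0.408^4.8704) = 8.483 m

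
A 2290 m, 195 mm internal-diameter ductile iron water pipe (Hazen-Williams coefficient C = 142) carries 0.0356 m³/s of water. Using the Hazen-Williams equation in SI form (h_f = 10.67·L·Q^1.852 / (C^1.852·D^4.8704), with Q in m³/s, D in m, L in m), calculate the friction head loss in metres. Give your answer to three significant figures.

h_f = 10.67·2290·0.0356^1.852 / (142^1.852·0.195^4.8704) = 15.03 m

h_f ≈ 15.0 m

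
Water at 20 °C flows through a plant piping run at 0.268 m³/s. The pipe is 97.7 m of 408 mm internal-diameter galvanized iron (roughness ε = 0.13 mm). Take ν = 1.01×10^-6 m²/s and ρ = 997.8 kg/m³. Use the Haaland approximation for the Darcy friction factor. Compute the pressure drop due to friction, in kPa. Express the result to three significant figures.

Δp ≈ 7.97 kPa

V = 4Q/(πD²) = 4·0.268/(π·0.408²) = 2.050 m/s
Re = VD/ν = 2.050·0.408/1.01×10^-6 = 8.28×10^5 → turbulent
ε/D = 0.13/408 = 3.19×10^-4
Haaland: f = 0.01588
h_f = f(L/D)V²/(2g) = 0.01588·(97.7/0.408)·2.050²/(2·9.81) = 0.8146 m
Δp = ρg·h_f = 997.8·9.81·0.8146 = 7.974 kPa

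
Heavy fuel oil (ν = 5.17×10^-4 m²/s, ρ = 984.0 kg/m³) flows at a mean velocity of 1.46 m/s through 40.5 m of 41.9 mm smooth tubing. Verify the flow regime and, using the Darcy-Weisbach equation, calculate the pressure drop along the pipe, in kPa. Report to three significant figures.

Re = VD/ν = 1.46·0.04190/5.17×10^-4 = 118 → laminar (Re < 2300)
f = 64/Re = 0.5409
h_f = f(L/D)V²/(2g) = 0.5409·(40.5/0.04190)·1.46²/(2·9.81) = 56.80 m
Δp = ρg·h_f = 984.0·9.81·56.80 = 548.3 kPa

Δp ≈ 548 kPa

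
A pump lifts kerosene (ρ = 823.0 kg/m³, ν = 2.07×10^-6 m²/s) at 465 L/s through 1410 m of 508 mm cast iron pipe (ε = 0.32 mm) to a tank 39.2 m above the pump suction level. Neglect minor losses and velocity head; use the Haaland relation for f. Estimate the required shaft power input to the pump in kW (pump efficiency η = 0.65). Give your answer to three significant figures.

V = 4Q/(πD²) = 2.294 m/s; Re = 5.63×10^5; ε/D = 6.30×10^-4; f = 0.01828
h_f = f(L/D)V²/2g = 13.61 m
Total head H = z + h_f = 39.2 + 13.61 = 52.81 m
P_hyd = ρgQH = 823.0·9.81·0.465·52.81 = 198.3 kW
P_shaft = P_hyd/η = 198.3/0.65 = 305.0 kW

P_shaft ≈ 305 kW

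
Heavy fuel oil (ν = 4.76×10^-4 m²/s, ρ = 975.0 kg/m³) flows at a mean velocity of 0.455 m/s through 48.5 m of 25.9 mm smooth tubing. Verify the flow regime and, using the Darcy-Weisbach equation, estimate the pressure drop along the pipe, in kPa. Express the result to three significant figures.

Δp ≈ 489 kPa

Re = VD/ν = 0.455·0.02590/4.76×10^-4 = 24.8 → laminar (Re < 2300)
f = 64/Re = 2.585
h_f = f(L/D)V²/(2g) = 2.585·(48.5/0.02590)·0.455²/(2·9.81) = 51.08 m
Δp = ρg·h_f = 975.0·9.81·51.08 = 488.6 kPa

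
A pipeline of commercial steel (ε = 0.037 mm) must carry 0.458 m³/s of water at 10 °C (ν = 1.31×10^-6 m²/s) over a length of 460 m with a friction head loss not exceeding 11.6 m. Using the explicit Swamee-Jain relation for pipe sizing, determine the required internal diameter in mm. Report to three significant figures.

D ≈ 394 mm

Swamee-Jain (Type III): D = 0.66·[ε^1.25·(LQ²/(gh_f))^4.75 + ν·Q^9.4·(L/(gh_f))^5.2]^0.04
LQ²/(gh_f) = 0.8479; L/(gh_f) = 4.042
Term 1 = ε^1.25·(…)^4.75 = 1.32×10^-6; Term 2 = ν·Q^9.4·(…)^5.2 = 1.21×10^-6
D = 0.66·(1.32×10^-6 + 1.21×10^-6)^0.04 = 0.3942 m = 394 mm
Check: V = 3.75 m/s, Re = 1.13×10^6, f = 0.01328, h_f = 11.1 m ≈ 11.6 m ✓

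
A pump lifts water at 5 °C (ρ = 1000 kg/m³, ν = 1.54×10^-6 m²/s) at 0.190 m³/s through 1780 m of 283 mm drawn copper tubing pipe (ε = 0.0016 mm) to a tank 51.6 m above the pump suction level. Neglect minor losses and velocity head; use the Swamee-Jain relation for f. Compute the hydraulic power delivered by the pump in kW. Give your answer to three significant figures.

P_hyd ≈ 167 kW

V = 4Q/(πD²) = 3.021 m/s; Re = 5.55×10^5; ε/D = 5.65×10^-6; f = 0.01295
h_f = f(L/D)V²/2g = 37.87 m
Total head H = z + h_f = 51.6 + 37.87 = 89.47 m
P_hyd = ρgQH = 1000·9.81·0.190·89.47 = 166.8 kW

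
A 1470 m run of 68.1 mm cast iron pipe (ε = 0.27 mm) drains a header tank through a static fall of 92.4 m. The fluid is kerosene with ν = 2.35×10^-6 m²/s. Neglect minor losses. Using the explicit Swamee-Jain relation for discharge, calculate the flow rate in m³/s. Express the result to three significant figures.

Swamee-Jain (Type II): Q = -0.965·√(gD⁵h_f/L)·ln[ε/(3.7D) + √(3.17ν²L/(gD³h_f))]
√(gD⁵h_f/L) = √(9.81·0.0681⁵·92.4/1470) = 9.503×10^-4
ε/(3.7D) = 0.00107; √(3.17ν²L/(gD³h_f)) = 3.00×10^-4
Q = -0.965·9.503×10^-4·ln(0.001371) = 0.006045 m³/s
Check: V = 1.66 m/s, Re = 4.81×10^4, f = 0.03084, h_f = 93.5 m ≈ 92.4 m ✓

Q ≈ 0.00605 m³/s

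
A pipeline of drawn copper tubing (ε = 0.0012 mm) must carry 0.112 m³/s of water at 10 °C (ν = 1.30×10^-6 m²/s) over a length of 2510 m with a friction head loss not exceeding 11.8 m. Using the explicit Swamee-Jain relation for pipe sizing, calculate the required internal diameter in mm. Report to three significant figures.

Swamee-Jain (Type III): D = 0.66·[ε^1.25·(LQ²/(gh_f))^4.75 + ν·Q^9.4·(L/(gh_f))^5.2]^0.04
LQ²/(gh_f) = 0.2720; L/(gh_f) = 21.68
Term 1 = ε^1.25·(…)^4.75 = 8.19×10^-11; Term 2 = ν·Q^9.4·(…)^5.2 = 1.33×10^-8
D = 0.66·(8.19×10^-11 + 1.33×10^-8)^0.04 = 0.3196 m = 320 mm
Check: V = 1.40 m/s, Re = 3.43×10^5, f = 0.01407, h_f = 11.0 m ≈ 11.8 m ✓

D ≈ 320 mm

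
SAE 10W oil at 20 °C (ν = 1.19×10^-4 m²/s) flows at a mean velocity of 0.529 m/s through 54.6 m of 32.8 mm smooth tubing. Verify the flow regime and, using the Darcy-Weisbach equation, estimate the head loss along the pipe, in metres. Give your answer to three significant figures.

Re = VD/ν = 0.529·0.03280/1.19×10^-4 = 146 → laminar (Re < 2300)
f = 64/Re = 0.4389
h_f = f(L/D)V²/(2g) = 0.4389·(54.6/0.03280)·0.529²/(2·9.81) = 10.42 m

h_f ≈ 10.4 m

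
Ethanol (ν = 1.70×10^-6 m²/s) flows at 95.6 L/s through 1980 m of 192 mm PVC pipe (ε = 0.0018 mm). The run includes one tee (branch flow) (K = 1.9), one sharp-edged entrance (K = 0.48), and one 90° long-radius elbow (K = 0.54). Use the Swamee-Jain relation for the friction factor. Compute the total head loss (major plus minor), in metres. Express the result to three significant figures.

V = 4Q/(πD²) = 3.302 m/s; V²/2g = 0.5557 m
Re = 3.73×10^5, ε/D = 9.37×10^-6 → f = 0.01393 (Swamee-Jain)
Major: h_f = f(L/D)·V²/2g = 0.01393·10312·0.5557 = 79.83 m
Minor: ΣK = 2.92; h_m = ΣK·V²/2g = 1.623 m
Total H_L = 79.83 + 1.623 = 81.46 m

H_L ≈ 81.5 m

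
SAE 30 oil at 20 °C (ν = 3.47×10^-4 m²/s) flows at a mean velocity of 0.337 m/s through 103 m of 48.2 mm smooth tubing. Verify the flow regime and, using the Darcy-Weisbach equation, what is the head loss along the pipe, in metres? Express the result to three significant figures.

Re = VD/ν = 0.337·0.04820/3.47×10^-4 = 46.8 → laminar (Re < 2300)
f = 64/Re = 1.367
h_f = f(L/D)V²/(2g) = 1.367·(103/0.04820)·0.337²/(2·9.81) = 16.91 m

h_f ≈ 16.9 m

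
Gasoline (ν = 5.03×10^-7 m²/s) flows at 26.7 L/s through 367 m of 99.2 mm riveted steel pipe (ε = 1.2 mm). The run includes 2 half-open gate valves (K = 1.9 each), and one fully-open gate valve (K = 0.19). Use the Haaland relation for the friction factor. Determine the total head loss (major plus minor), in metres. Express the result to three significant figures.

V = 4Q/(πD²) = 3.455 m/s; V²/2g = 0.6083 m
Re = 6.81×10^5, ε/D = 0.0121 → f = 0.04062 (Haaland)
Major: h_f = f(L/D)·V²/2g = 0.04062·3700·0.6083 = 91.41 m
Minor: ΣK = 3.99; h_m = ΣK·V²/2g = 2.427 m
Total H_L = 91.41 + 2.427 = 93.84 m

H_L ≈ 93.8 m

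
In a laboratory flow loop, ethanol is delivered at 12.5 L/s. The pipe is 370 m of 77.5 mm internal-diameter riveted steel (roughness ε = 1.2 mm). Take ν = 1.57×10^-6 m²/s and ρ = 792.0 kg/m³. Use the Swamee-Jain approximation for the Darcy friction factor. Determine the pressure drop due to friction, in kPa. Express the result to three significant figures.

Δp ≈ 594 kPa

V = 4Q/(πD²) = 4·0.0125/(π·0.0775²) = 2.650 m/s
Re = VD/ν = 2.650·0.0775/1.57×10^-6 = 1.31×10^5 → turbulent
ε/D = 1.2/77.5 = 0.0155
Swamee-Jain: f = 0.04474
h_f = f(L/D)V²/(2g) = 0.04474·(370/0.0775)·2.650²/(2·9.81) = 76.45 m
Δp = ρg·h_f = 792.0·9.81·76.45 = 594.0 kPa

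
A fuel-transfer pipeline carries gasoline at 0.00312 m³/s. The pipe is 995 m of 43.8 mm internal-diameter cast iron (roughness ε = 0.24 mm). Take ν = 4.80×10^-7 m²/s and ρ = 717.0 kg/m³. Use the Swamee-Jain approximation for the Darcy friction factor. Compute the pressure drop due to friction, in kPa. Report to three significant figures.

V = 4Q/(πD²) = 4·0.00312/(π·0.0438²) = 2.071 m/s
Re = VD/ν = 2.071·0.0438/4.80×10^-7 = 1.89×10^5 → turbulent
ε/D = 0.24/43.8 = 0.00548
Swamee-Jain: f = 0.03188
h_f = f(L/D)V²/(2g) = 0.03188·(995/0.0438)·2.071²/(2·9.81) = 158.3 m
Δp = ρg·h_f = 717.0·9.81·158.3 = 1113 kPa

Δp ≈ 1110 kPa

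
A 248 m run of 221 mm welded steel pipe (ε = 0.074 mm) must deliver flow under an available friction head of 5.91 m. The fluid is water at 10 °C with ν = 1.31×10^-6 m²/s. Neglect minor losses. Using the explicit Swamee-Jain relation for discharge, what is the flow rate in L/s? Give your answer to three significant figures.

Swamee-Jain (Type II): Q = -0.965·√(gD⁵h_f/L)·ln[ε/(3.7D) + √(3.17ν²L/(gD³h_f))]
√(gD⁵h_f/L) = √(9.81·0.221⁵·5.91/248) = 0.01110
ε/(3.7D) = 9.05×10^-5; √(3.17ν²L/(gD³h_f)) = 4.64×10^-5
Q = -0.965·0.01110·ln(1.369×10^-4) = 0.09530 m³/s
Check: V = 2.48 m/s, Re = 4.19×10^5, f = 0.01685, h_f = 5.95 m ≈ 5.91 m ✓

Q ≈ 95.3 L/s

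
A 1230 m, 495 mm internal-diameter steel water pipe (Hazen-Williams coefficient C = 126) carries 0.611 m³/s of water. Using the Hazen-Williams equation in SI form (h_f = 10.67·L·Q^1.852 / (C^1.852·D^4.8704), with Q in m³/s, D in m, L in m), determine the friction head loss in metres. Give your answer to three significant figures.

h_f ≈ 20.9 m

h_f = 10.67·1230·0.611^1.852 / (126^1.852·0.495^4.8704) = 20.86 m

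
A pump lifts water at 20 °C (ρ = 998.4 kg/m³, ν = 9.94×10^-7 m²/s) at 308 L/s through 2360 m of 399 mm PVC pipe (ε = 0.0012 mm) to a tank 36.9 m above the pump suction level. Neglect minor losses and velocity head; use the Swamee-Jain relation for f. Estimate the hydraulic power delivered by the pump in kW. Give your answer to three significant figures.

P_hyd ≈ 176 kW

V = 4Q/(πD²) = 2.463 m/s; Re = 9.89×10^5; ε/D = 3.01×10^-6; f = 0.01170
h_f = f(L/D)V²/2g = 21.41 m
Total head H = z + h_f = 36.9 + 21.41 = 58.31 m
P_hyd = ρgQH = 998.4·9.81·0.308·58.31 = 175.9 kW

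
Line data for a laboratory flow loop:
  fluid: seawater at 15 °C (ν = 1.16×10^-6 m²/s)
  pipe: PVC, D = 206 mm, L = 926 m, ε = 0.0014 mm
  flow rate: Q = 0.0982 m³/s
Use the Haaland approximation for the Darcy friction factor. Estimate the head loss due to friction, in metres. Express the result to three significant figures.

V = 4Q/(πD²) = 4·0.0982/(π·0.206²) = 2.946 m/s
Re = VD/ν = 2.946·0.206/1.16×10^-6 = 5.23×10^5 → turbulent
ε/D = 0.0014/206 = 6.80×10^-6
Haaland: f = 0.01304
h_f = f(L/D)V²/(2g) = 0.01304·(926/0.206)·2.946²/(2·9.81) = 25.93 m

h_f ≈ 25.9 m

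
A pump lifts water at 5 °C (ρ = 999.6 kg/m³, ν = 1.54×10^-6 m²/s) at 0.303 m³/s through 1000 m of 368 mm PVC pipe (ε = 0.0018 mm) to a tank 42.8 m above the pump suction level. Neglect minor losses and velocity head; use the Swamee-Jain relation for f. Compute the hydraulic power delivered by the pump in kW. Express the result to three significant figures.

V = 4Q/(πD²) = 2.849 m/s; Re = 6.81×10^5; ε/D = 4.89×10^-6; f = 0.01249
h_f = f(L/D)V²/2g = 14.04 m
Total head H = z + h_f = 42.8 + 14.04 = 56.84 m
P_hyd = ρgQH = 999.6·9.81·0.303·56.84 = 168.9 kW

P_hyd ≈ 169 kW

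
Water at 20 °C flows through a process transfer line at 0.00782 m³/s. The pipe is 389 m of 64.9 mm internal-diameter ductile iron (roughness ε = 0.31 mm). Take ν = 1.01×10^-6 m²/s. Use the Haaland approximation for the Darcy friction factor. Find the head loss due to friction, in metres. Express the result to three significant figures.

V = 4Q/(πD²) = 4·0.00782/(π·0.0649²) = 2.364 m/s
Re = VD/ν = 2.364·0.0649/1.01×10^-6 = 1.52×10^5 → turbulent
ε/D = 0.31/64.9 = 0.00478
Haaland: f = 0.03059
h_f = f(L/D)V²/(2g) = 0.03059·(389/0.0649)·2.364²/(2·9.81) = 52.23 m

h_f ≈ 52.2 m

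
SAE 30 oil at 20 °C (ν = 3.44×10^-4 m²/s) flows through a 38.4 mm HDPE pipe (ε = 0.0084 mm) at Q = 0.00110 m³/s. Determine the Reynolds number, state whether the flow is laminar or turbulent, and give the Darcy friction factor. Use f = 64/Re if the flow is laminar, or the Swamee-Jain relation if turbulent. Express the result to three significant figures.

Re ≈ 106; laminar; f = 64/Re ≈ 0.604

V = 4Q/(πD²) = 0.9498 m/s
Re = VD/ν = 0.9498·0.0384/3.44×10^-4 = 106
Re < 2300 → laminar → f = 64/Re = 0.6036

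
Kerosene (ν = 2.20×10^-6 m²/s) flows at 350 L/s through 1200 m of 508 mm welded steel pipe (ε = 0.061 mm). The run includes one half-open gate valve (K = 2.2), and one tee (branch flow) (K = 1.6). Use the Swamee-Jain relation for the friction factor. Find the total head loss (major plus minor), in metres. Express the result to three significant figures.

H_L ≈ 5.99 m

V = 4Q/(πD²) = 1.727 m/s; V²/2g = 0.1520 m
Re = 3.99×10^5, ε/D = 1.20×10^-4 → f = 0.01508 (Swamee-Jain)
Major: h_f = f(L/D)·V²/2g = 0.01508·2362·0.1520 = 5.413 m
Minor: ΣK = 3.80; h_m = ΣK·V²/2g = 0.5775 m
Total H_L = 5.413 + 0.5775 = 5.991 m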